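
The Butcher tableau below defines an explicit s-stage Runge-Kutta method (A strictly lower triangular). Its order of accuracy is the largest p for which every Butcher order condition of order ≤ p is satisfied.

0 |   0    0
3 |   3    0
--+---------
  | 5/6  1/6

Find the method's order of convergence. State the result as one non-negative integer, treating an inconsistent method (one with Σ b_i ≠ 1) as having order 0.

b = (5/6, 1/6)
c = (0, 3)
Σ b_i: 5/6·1 + 1/6·1 = 1 ✓
b·c: 1/6·3 = 1/2 ✓; 2 stages ⇒ order 2.

2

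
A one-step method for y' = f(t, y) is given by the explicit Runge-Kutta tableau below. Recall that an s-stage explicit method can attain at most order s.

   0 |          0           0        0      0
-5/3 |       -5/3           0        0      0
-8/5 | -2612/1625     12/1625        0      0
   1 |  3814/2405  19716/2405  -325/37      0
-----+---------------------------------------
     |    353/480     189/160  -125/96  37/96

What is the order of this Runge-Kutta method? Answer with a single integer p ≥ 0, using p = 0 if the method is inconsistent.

b = (353/480, 189/160, -125/96, 37/96)
c = (0, -5/3, -8/5, 1)
Ac = (0, 0, -4/325, 188/481)
Σ b_i: 353/480·1 + 189/160·1 + (-125/96)·1 + 37/96·1 = 1 ✓
b·c: 189/160·(-5/3) + (-125/96)·(-8/5) + 37/96·1 = 1/2 ✓
b·c²: 189/160·25/9 + (-125/96)·64/25 + 37/96·1 = 1/3 ✓
b·Ac: (-125/96)·(-4/325) + 37/96·188/481 = 1/6 ✓
b·c³: 189/160·(-125/27) + (-125/96)·(-512/125) + 37/96·1 = 1/4 ✓
b·(c∘Ac): (-125/96)·32/1625 + 37/96·188/481 = 1/8 ✓
b·Ac²: (-125/96)·4/195 + 37/96·412/1443 = 1/12 ✓
b·A²c: 37/96·4/37 = 1/24 ✓; 4 stages ⇒ order 4.

4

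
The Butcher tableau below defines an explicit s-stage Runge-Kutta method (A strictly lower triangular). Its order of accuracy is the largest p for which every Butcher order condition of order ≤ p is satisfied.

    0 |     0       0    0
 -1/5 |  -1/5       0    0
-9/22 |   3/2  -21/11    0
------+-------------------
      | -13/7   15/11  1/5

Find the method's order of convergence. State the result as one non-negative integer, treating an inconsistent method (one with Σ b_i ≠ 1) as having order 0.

0

b = (-13/7, 15/11, 1/5)
c = (0, -1/5, -9/22)
Ac = (0, 0, 21/55)
Σ b_i: (-13/7)·1 + 15/11·1 + 1/5·1 = -113/385 ≠ 1 ⇒ order 0.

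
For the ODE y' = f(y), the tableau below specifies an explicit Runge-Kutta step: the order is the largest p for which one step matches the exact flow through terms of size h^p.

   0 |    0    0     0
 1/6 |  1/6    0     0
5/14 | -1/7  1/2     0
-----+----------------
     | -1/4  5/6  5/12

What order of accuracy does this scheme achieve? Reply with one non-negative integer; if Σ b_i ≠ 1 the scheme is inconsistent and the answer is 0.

b = (-1/4, 5/6, 5/12)
c = (0, 1/6, 5/14)
Ac = (0, 0, 1/12)
Σ b_i: (-1/4)·1 + 5/6·1 + 5/12·1 = 1 ✓
b·c: 5/6·1/6 + 5/12·5/14 = 145/504 ≠ 1/2 ⇒ order 1.

1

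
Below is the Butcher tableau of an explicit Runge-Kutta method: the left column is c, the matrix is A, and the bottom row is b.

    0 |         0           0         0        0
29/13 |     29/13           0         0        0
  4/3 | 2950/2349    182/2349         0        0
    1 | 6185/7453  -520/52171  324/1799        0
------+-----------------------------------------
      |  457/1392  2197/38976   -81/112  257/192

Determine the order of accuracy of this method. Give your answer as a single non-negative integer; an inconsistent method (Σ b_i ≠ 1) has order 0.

b = (457/1392, 2197/38976, -81/112, 257/192)
c = (0, 29/13, 4/3, 1)
Ac = (0, 0, 14/81, 56/257)
Σ b_i: 457/1392·1 + 2197/38976·1 + (-81/112)·1 + 257/192·1 = 1 ✓
b·c: 2197/38976·29/13 + (-81/112)·4/3 + 257/192·1 = 1/2 ✓
b·c²: 2197/38976·841/169 + (-81/112)·16/9 + 257/192·1 = 1/3 ✓
b·Ac: (-81/112)·14/81 + 257/192·56/257 = 1/6 ✓
b·c³: 2197/38976·24389/2197 + (-81/112)·64/27 + 257/192·1 = 1/4 ✓
b·(c∘Ac): (-81/112)·56/243 + 257/192·56/257 = 1/8 ✓
b·Ac²: (-81/112)·406/1053 + 257/192·904/3341 = 1/12 ✓
b·A²c: 257/192·8/257 = 1/24 ✓; 4 stages ⇒ order 4.

4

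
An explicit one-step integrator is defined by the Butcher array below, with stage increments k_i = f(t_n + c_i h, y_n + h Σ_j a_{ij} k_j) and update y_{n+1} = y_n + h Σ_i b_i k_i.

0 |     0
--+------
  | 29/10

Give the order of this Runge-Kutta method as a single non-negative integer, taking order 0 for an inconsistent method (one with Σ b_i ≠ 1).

0

b = (29/10)
c = (0)
Σ b_i: 29/10·1 = 29/10 ≠ 1 ⇒ order 0.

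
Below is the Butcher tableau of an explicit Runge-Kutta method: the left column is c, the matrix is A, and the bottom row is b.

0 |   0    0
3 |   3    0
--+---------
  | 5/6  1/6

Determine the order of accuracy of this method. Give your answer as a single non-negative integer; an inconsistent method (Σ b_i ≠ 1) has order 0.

b = (5/6, 1/6)
c = (0, 3)
Σ b_i: 5/6·1 + 1/6·1 = 1 ✓
b·c: 1/6·3 = 1/2 ✓; 2 stages ⇒ order 2.

2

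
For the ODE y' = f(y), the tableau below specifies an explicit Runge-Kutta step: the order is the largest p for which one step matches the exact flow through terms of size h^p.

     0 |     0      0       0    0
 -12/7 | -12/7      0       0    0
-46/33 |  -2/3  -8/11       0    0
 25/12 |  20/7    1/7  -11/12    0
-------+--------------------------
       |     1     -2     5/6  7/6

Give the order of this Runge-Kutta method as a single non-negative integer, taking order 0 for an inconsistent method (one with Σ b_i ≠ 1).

b = (1, -2, 5/6, 7/6)
c = (0, -12/7, -46/33, 25/12)
Ac = (0, 0, 96/77, 911/882)
Σ b_i: 1·1 + (-2)·1 + 5/6·1 + 7/6·1 = 1 ✓
b·c: (-2)·(-12/7) + 5/6·(-46/33) + 7/6·25/12 = 8681/1848 ≠ 1/2 ⇒ order 1.

1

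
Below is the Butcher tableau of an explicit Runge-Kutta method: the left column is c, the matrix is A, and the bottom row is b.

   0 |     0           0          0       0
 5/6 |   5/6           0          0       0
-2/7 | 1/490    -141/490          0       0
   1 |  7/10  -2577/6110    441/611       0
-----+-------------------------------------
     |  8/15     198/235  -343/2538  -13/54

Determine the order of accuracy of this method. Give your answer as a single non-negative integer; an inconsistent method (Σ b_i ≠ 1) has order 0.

b = (8/15, 198/235, -343/2538, -13/54)
c = (0, 5/6, -2/7, 1)
Ac = (0, 0, -47/196, -29/52)
Σ b_i: 8/15·1 + 198/235·1 + (-343/2538)·1 + (-13/54)·1 = 1 ✓
b·c: 198/235·5/6 + (-343/2538)·(-2/7) + (-13/54)·1 = 1/2 ✓
b·c²: 198/235·25/36 + (-343/2538)·4/49 + (-13/54)·1 = 1/3 ✓
b·Ac: (-343/2538)·(-47/196) + (-13/54)·(-29/52) = 1/6 ✓
b·c³: 198/235·125/216 + (-343/2538)·(-8/343) + (-13/54)·1 = 1/4 ✓
b·(c∘Ac): (-343/2538)·47/686 + (-13/54)·(-29/52) = 1/8 ✓
b·Ac²: (-343/2538)·(-235/1176) + (-13/54)·(-73/312) = 1/12 ✓
b·A²c: (-13/54)·(-9/52) = 1/24 ✓; 4 stages ⇒ order 4.

4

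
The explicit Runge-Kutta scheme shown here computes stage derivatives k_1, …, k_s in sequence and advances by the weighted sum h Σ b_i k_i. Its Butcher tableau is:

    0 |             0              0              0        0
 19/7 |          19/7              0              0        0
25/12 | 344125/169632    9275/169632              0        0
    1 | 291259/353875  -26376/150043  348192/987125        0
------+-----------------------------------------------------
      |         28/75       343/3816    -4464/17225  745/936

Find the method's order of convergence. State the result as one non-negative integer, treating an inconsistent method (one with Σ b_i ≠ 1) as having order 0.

b = (28/75, 343/3816, -4464/17225, 745/936)
c = (0, 19/7, 25/12, 1)
Ac = (0, 0, 1325/8928, 192/745)
Σ b_i: 28/75·1 + 343/3816·1 + (-4464/17225)·1 + 745/936·1 = 1 ✓
b·c: 343/3816·19/7 + (-4464/17225)·25/12 + 745/936·1 = 1/2 ✓
b·c²: 343/3816·361/49 + (-4464/17225)·625/144 + 745/936·1 = 1/3 ✓
b·Ac: (-4464/17225)·1325/8928 + 745/936·192/745 = 1/6 ✓
b·c³: 343/3816·6859/343 + (-4464/17225)·15625/1728 + 745/936·1 = 1/4 ✓
b·(c∘Ac): (-4464/17225)·33125/107136 + 745/936·192/745 = 1/8 ✓
b·Ac²: (-4464/17225)·25175/62496 + 745/936·246/1043 = 1/12 ✓
b·A²c: 745/936·39/745 = 1/24 ✓; 4 stages ⇒ order 4.

4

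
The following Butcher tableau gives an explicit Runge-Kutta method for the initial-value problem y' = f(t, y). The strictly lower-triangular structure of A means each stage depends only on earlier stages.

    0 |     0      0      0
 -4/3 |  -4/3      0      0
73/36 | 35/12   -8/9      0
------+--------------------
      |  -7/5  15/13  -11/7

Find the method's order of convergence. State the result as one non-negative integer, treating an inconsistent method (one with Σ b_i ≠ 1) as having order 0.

0

b = (-7/5, 15/13, -11/7)
c = (0, -4/3, 73/36)
Ac = (0, 0, 32/27)
Σ b_i: (-7/5)·1 + 15/13·1 + (-11/7)·1 = -827/455 ≠ 1 ⇒ order 0.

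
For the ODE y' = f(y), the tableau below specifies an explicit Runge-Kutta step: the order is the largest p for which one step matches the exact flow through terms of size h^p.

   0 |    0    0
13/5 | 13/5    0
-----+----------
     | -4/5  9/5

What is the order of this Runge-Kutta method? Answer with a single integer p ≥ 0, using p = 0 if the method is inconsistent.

b = (-4/5, 9/5)
c = (0, 13/5)
Σ b_i: (-4/5)·1 + 9/5·1 = 1 ✓
b·c: 9/5·13/5 = 117/25 ≠ 1/2 ⇒ order 1.

1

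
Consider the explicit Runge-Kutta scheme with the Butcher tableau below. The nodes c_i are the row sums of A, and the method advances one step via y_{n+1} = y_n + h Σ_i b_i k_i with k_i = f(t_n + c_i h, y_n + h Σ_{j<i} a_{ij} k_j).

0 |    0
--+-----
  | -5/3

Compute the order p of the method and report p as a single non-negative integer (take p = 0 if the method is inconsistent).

b = (-5/3)
c = (0)
Σ b_i: (-5/3)·1 = -5/3 ≠ 1 ⇒ order 0.

0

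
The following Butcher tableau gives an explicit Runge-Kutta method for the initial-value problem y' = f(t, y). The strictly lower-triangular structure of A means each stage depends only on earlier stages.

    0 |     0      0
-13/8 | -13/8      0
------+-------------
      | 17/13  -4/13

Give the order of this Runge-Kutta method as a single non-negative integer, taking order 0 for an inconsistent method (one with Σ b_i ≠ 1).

b = (17/13, -4/13)
c = (0, -13/8)
Σ b_i: 17/13·1 + (-4/13)·1 = 1 ✓
b·c: (-4/13)·(-13/8) = 1/2 ✓; 2 stages ⇒ order 2.

2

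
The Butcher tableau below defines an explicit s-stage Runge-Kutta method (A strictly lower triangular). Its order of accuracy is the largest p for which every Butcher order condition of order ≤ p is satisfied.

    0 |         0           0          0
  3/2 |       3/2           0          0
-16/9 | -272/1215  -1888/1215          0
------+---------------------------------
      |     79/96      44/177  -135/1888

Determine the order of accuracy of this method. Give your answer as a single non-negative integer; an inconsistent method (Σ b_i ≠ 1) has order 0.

3

b = (79/96, 44/177, -135/1888)
c = (0, 3/2, -16/9)
Ac = (0, 0, -944/405)
Σ b_i: 79/96·1 + 44/177·1 + (-135/1888)·1 = 1 ✓
b·c: 44/177·3/2 + (-135/1888)·(-16/9) = 1/2 ✓
b·c²: 44/177·9/4 + (-135/1888)·256/81 = 1/3 ✓
b·Ac: (-135/1888)·(-944/405) = 1/6 ✓; 3 stages ⇒ order 3.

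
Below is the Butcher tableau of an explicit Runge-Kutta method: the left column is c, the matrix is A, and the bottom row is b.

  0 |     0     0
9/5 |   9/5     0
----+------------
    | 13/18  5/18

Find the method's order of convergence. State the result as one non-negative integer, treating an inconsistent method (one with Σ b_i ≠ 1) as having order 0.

b = (13/18, 5/18)
c = (0, 9/5)
Σ b_i: 13/18·1 + 5/18·1 = 1 ✓
b·c: 5/18·9/5 = 1/2 ✓; 2 stages ⇒ order 2.

2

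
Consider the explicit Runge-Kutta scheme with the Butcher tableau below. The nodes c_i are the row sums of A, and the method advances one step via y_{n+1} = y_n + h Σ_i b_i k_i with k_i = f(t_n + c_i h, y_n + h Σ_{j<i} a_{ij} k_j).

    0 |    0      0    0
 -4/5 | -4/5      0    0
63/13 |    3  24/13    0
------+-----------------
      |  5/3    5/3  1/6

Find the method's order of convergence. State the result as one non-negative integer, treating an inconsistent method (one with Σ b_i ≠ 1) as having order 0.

0

b = (5/3, 5/3, 1/6)
c = (0, -4/5, 63/13)
Ac = (0, 0, -96/65)
Σ b_i: 5/3·1 + 5/3·1 + 1/6·1 = 7/2 ≠ 1 ⇒ order 0.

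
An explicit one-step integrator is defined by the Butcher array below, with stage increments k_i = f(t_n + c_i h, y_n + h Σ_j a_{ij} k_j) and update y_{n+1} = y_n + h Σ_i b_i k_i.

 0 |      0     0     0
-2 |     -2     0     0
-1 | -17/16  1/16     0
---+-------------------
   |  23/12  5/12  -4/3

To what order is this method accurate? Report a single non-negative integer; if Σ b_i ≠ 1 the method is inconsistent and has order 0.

b = (23/12, 5/12, -4/3)
c = (0, -2, -1)
Ac = (0, 0, -1/8)
Σ b_i: 23/12·1 + 5/12·1 + (-4/3)·1 = 1 ✓
b·c: 5/12·(-2) + (-4/3)·(-1) = 1/2 ✓
b·c²: 5/12·4 + (-4/3)·1 = 1/3 ✓
b·Ac: (-4/3)·(-1/8) = 1/6 ✓; 3 stages ⇒ order 3.

3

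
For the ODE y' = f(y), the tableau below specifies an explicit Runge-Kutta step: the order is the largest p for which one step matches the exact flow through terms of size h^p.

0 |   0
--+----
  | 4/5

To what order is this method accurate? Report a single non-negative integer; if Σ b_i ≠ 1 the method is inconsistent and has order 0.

b = (4/5)
c = (0)
Σ b_i: 4/5·1 = 4/5 ≠ 1 ⇒ order 0.

0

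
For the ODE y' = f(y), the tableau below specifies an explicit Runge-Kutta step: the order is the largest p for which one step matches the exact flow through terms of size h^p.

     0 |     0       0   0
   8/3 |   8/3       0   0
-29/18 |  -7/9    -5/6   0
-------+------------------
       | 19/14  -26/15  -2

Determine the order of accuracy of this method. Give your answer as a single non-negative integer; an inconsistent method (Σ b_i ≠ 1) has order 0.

b = (19/14, -26/15, -2)
c = (0, 8/3, -29/18)
Ac = (0, 0, -20/9)
Σ b_i: 19/14·1 + (-26/15)·1 + (-2)·1 = -499/210 ≠ 1 ⇒ order 0.

0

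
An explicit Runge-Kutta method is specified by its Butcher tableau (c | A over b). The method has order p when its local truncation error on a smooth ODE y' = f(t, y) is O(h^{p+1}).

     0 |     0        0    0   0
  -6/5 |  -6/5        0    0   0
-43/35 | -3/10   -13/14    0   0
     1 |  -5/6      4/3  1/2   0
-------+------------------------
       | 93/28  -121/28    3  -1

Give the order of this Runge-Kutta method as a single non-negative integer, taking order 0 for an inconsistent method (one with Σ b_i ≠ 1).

b = (93/28, -121/28, 3, -1)
c = (0, -6/5, -43/35, 1)
Ac = (0, 0, 39/35, -31/14)
Σ b_i: 93/28·1 + (-121/28)·1 + 3·1 + (-1)·1 = 1 ✓
b·c: (-121/28)·(-6/5) + 3·(-43/35) + (-1)·1 = 1/2 ✓
b·c²: (-121/28)·36/25 + 3·1849/1225 + (-1)·1 = -3301/1225 ≠ 1/3 ⇒ order 2.
b·Ac: 3·39/35 + (-1)·(-31/14) = 389/70 ≠ 1/6

2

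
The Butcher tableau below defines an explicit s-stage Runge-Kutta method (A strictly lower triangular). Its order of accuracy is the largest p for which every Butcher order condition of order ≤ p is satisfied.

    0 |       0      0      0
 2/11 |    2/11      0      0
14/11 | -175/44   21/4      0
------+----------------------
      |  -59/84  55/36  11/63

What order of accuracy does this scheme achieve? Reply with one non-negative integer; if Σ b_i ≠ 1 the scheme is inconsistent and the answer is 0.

b = (-59/84, 55/36, 11/63)
c = (0, 2/11, 14/11)
Ac = (0, 0, 21/22)
Σ b_i: (-59/84)·1 + 55/36·1 + 11/63·1 = 1 ✓
b·c: 55/36·2/11 + 11/63·14/11 = 1/2 ✓
b·c²: 55/36·4/121 + 11/63·196/121 = 1/3 ✓
b·Ac: 11/63·21/22 = 1/6 ✓; 3 stages ⇒ order 3.

3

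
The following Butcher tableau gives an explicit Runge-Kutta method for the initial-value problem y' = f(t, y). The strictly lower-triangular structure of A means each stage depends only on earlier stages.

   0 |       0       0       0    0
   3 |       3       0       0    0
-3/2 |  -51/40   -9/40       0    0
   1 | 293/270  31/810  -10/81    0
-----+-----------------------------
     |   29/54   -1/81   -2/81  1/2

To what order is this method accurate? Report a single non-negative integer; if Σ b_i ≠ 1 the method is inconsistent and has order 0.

b = (29/54, -1/81, -2/81, 1/2)
c = (0, 3, -3/2, 1)
Ac = (0, 0, -27/40, 3/10)
Σ b_i: 29/54·1 + (-1/81)·1 + (-2/81)·1 + 1/2·1 = 1 ✓
b·c: (-1/81)·3 + (-2/81)·(-3/2) + 1/2·1 = 1/2 ✓
b·c²: (-1/81)·9 + (-2/81)·9/4 + 1/2·1 = 1/3 ✓
b·Ac: (-2/81)·(-27/40) + 1/2·3/10 = 1/6 ✓
b·c³: (-1/81)·27 + (-2/81)·(-27/8) + 1/2·1 = 1/4 ✓
b·(c∘Ac): (-2/81)·81/80 + 1/2·3/10 = 1/8 ✓
b·Ac²: (-2/81)·(-81/40) + 1/2·1/15 = 1/12 ✓
b·A²c: 1/2·1/12 = 1/24 ✓; 4 stages ⇒ order 4.

4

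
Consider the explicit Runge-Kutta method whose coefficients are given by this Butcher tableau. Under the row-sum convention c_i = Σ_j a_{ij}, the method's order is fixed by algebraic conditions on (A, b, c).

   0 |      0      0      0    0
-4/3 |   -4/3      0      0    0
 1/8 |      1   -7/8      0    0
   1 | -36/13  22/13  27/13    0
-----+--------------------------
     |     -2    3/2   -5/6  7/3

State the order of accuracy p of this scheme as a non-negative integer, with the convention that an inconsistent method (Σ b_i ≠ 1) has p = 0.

b = (-2, 3/2, -5/6, 7/3)
c = (0, -4/3, 1/8, 1)
Ac = (0, 0, 7/6, -623/312)
Σ b_i: (-2)·1 + 3/2·1 + (-5/6)·1 + 7/3·1 = 1 ✓
b·c: 3/2·(-4/3) + (-5/6)·1/8 + 7/3·1 = 11/48 ≠ 1/2 ⇒ order 1.

1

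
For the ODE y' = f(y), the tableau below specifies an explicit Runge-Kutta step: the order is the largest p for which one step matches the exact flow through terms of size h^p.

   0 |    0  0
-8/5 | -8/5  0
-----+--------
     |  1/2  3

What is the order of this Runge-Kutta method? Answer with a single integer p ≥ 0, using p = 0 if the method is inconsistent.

b = (1/2, 3)
c = (0, -8/5)
Σ b_i: 1/2·1 + 3·1 = 7/2 ≠ 1 ⇒ order 0.

0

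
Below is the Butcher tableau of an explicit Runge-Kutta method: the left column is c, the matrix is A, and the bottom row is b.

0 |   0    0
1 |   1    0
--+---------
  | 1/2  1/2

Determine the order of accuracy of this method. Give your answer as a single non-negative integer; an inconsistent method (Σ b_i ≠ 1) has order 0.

2

b = (1/2, 1/2)
c = (0, 1)
Σ b_i: 1/2·1 + 1/2·1 = 1 ✓
b·c: 1/2·1 = 1/2 ✓; 2 stages ⇒ order 2.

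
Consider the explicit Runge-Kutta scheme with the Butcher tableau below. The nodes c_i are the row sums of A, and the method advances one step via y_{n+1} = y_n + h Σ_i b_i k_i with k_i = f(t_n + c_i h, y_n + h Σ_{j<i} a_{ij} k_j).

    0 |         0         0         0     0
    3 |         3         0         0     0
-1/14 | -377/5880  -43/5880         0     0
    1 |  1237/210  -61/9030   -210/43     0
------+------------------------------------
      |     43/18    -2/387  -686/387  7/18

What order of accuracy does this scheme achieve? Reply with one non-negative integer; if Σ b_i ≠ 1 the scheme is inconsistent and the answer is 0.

b = (43/18, -2/387, -686/387, 7/18)
c = (0, 3, -1/14, 1)
Ac = (0, 0, -43/1960, 23/70)
Σ b_i: 43/18·1 + (-2/387)·1 + (-686/387)·1 + 7/18·1 = 1 ✓
b·c: (-2/387)·3 + (-686/387)·(-1/14) + 7/18·1 = 1/2 ✓
b·c²: (-2/387)·9 + (-686/387)·1/196 + 7/18·1 = 1/3 ✓
b·Ac: (-686/387)·(-43/1960) + 7/18·23/70 = 1/6 ✓
b·c³: (-2/387)·27 + (-686/387)·(-1/2744) + 7/18·1 = 1/4 ✓
b·(c∘Ac): (-686/387)·43/27440 + 7/18·23/70 = 1/8 ✓
b·Ac²: (-686/387)·(-129/1960) + 7/18·(-3/35) = 1/12 ✓
b·A²c: 7/18·3/28 = 1/24 ✓; 4 stages ⇒ order 4.

4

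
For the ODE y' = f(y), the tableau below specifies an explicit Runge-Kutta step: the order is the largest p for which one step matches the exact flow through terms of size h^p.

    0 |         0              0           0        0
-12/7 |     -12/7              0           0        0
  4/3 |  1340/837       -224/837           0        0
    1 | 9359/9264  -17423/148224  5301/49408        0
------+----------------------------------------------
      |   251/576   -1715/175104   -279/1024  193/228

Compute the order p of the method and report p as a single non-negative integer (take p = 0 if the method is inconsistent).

b = (251/576, -1715/175104, -279/1024, 193/228)
c = (0, -12/7, 4/3, 1)
Ac = (0, 0, 128/279, 133/386)
Σ b_i: 251/576·1 + (-1715/175104)·1 + (-279/1024)·1 + 193/228·1 = 1 ✓
b·c: (-1715/175104)·(-12/7) + (-279/1024)·4/3 + 193/228·1 = 1/2 ✓
b·c²: (-1715/175104)·144/49 + (-279/1024)·16/9 + 193/228·1 = 1/3 ✓
b·Ac: (-279/1024)·128/279 + 193/228·133/386 = 1/6 ✓
b·c³: (-1715/175104)·(-1728/343) + (-279/1024)·64/27 + 193/228·1 = 1/4 ✓
b·(c∘Ac): (-279/1024)·512/837 + 193/228·133/386 = 1/8 ✓
b·Ac²: (-279/1024)·(-512/651) + 193/228·(-209/1351) = 1/12 ✓
b·A²c: 193/228·19/386 = 1/24 ✓; 4 stages ⇒ order 4.

4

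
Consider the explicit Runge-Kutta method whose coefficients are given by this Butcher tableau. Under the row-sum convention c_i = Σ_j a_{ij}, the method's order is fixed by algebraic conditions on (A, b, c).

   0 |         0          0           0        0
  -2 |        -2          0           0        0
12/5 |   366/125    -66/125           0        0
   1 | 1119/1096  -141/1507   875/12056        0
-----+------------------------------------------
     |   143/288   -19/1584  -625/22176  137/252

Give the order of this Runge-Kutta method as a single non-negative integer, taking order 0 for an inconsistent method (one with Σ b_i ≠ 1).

b = (143/288, -19/1584, -625/22176, 137/252)
c = (0, -2, 12/5, 1)
Ac = (0, 0, 132/125, 99/274)
Σ b_i: 143/288·1 + (-19/1584)·1 + (-625/22176)·1 + 137/252·1 = 1 ✓
b·c: (-19/1584)·(-2) + (-625/22176)·12/5 + 137/252·1 = 1/2 ✓
b·c²: (-19/1584)·4 + (-625/22176)·144/25 + 137/252·1 = 1/3 ✓
b·Ac: (-625/22176)·132/125 + 137/252·99/274 = 1/6 ✓
b·c³: (-19/1584)·(-8) + (-625/22176)·1728/125 + 137/252·1 = 1/4 ✓
b·(c∘Ac): (-625/22176)·1584/625 + 137/252·99/274 = 1/8 ✓
b·Ac²: (-625/22176)·(-264/125) + 137/252·6/137 = 1/12 ✓
b·A²c: 137/252·21/274 = 1/24 ✓; 4 stages ⇒ order 4.

4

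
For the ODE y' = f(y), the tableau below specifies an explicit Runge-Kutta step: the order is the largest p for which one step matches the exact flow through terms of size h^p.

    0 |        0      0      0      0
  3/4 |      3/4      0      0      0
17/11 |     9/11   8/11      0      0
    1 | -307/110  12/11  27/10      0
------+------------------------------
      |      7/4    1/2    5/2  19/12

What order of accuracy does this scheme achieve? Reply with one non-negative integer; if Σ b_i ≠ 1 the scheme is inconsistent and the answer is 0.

0

b = (7/4, 1/2, 5/2, 19/12)
c = (0, 3/4, 17/11, 1)
Ac = (0, 0, 6/11, 549/110)
Σ b_i: 7/4·1 + 1/2·1 + 5/2·1 + 19/12·1 = 19/3 ≠ 1 ⇒ order 0.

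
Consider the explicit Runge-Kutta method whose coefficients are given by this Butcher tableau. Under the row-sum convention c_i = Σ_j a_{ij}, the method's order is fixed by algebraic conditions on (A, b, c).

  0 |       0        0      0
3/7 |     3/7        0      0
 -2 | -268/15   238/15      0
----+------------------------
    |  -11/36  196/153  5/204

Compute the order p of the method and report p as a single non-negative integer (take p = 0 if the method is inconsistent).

b = (-11/36, 196/153, 5/204)
c = (0, 3/7, -2)
Ac = (0, 0, 34/5)
Σ b_i: (-11/36)·1 + 196/153·1 + 5/204·1 = 1 ✓
b·c: 196/153·3/7 + 5/204·(-2) = 1/2 ✓
b·c²: 196/153·9/49 + 5/204·4 = 1/3 ✓
b·Ac: 5/204·34/5 = 1/6 ✓; 3 stages ⇒ order 3.

3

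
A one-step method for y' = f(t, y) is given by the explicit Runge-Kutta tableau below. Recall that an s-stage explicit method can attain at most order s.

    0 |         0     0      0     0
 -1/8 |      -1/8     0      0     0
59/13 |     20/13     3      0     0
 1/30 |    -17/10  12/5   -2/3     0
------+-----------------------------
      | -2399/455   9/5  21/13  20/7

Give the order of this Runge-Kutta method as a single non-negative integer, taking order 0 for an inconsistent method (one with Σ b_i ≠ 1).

1

b = (-2399/455, 9/5, 21/13, 20/7)
c = (0, -1/8, 59/13, 1/30)
Ac = (0, 0, -3/8, -1297/390)
Σ b_i: (-2399/455)·1 + 9/5·1 + 21/13·1 + 20/7·1 = 1 ✓
b·c: 9/5·(-1/8) + 21/13·59/13 + 20/7·1/30 = 1022339/141960 ≠ 1/2 ⇒ order 1.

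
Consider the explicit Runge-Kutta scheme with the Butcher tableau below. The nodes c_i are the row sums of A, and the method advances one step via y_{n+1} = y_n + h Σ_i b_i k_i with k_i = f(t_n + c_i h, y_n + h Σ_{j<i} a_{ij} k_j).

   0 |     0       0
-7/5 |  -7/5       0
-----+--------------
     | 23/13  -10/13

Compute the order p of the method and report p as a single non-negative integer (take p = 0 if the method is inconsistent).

1

b = (23/13, -10/13)
c = (0, -7/5)
Σ b_i: 23/13·1 + (-10/13)·1 = 1 ✓
b·c: (-10/13)·(-7/5) = 14/13 ≠ 1/2 ⇒ order 1.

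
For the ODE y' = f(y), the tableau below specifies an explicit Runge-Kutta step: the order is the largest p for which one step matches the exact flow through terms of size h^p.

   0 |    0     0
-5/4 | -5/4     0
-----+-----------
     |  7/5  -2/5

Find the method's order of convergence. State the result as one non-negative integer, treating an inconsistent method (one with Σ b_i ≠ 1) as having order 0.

b = (7/5, -2/5)
c = (0, -5/4)
Σ b_i: 7/5·1 + (-2/5)·1 = 1 ✓
b·c: (-2/5)·(-5/4) = 1/2 ✓; 2 stages ⇒ order 2.

2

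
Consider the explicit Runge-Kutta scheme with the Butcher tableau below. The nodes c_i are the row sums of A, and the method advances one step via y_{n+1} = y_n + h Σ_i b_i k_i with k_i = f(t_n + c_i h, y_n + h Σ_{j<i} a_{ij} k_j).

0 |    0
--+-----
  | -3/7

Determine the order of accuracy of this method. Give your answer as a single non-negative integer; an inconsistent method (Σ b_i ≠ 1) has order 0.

0

b = (-3/7)
c = (0)
Σ b_i: (-3/7)·1 = -3/7 ≠ 1 ⇒ order 0.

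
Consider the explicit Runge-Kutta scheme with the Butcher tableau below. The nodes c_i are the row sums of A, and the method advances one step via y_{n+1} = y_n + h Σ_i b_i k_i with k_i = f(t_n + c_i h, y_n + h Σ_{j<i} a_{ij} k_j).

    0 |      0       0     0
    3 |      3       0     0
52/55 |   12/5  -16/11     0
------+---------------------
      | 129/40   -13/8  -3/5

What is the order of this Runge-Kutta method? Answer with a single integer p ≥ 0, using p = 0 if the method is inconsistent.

1

b = (129/40, -13/8, -3/5)
c = (0, 3, 52/55)
Ac = (0, 0, -48/11)
Σ b_i: 129/40·1 + (-13/8)·1 + (-3/5)·1 = 1 ✓
b·c: (-13/8)·3 + (-3/5)·52/55 = -11973/2200 ≠ 1/2 ⇒ order 1.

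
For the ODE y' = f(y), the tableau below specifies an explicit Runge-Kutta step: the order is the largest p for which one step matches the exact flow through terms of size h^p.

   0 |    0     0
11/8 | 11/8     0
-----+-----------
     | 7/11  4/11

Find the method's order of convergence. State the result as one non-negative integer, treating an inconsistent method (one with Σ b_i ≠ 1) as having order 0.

2

b = (7/11, 4/11)
c = (0, 11/8)
Σ b_i: 7/11·1 + 4/11·1 = 1 ✓
b·c: 4/11·11/8 = 1/2 ✓; 2 stages ⇒ order 2.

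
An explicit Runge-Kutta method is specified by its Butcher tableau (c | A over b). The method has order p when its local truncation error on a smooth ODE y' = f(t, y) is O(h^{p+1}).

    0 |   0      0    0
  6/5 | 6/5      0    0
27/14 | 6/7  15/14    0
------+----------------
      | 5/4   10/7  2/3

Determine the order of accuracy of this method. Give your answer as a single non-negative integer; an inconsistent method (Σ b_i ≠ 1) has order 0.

b = (5/4, 10/7, 2/3)
c = (0, 6/5, 27/14)
Ac = (0, 0, 9/7)
Σ b_i: 5/4·1 + 10/7·1 + 2/3·1 = 281/84 ≠ 1 ⇒ order 0.

0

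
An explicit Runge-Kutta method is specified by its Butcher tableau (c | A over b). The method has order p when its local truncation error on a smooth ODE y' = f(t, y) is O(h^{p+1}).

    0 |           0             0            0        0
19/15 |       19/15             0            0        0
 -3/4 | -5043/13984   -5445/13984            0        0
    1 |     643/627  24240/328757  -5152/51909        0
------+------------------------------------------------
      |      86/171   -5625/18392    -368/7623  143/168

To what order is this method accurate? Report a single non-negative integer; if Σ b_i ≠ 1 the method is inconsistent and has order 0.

b = (86/171, -5625/18392, -368/7623, 143/168)
c = (0, 19/15, -3/4, 1)
Ac = (0, 0, -363/736, 24/143)
Σ b_i: 86/171·1 + (-5625/18392)·1 + (-368/7623)·1 + 143/168·1 = 1 ✓
b·c: (-5625/18392)·19/15 + (-368/7623)·(-3/4) + 143/168·1 = 1/2 ✓
b·c²: (-5625/18392)·361/225 + (-368/7623)·9/16 + 143/168·1 = 1/3 ✓
b·Ac: (-368/7623)·(-363/736) + 143/168·24/143 = 1/6 ✓
b·c³: (-5625/18392)·6859/3375 + (-368/7623)·(-27/64) + 143/168·1 = 1/4 ✓
b·(c∘Ac): (-368/7623)·1089/2944 + 143/168·24/143 = 1/8 ✓
b·Ac²: (-368/7623)·(-2299/3680) + 143/168·134/2145 = 1/12 ✓
b·A²c: 143/168·7/143 = 1/24 ✓; 4 stages ⇒ order 4.

4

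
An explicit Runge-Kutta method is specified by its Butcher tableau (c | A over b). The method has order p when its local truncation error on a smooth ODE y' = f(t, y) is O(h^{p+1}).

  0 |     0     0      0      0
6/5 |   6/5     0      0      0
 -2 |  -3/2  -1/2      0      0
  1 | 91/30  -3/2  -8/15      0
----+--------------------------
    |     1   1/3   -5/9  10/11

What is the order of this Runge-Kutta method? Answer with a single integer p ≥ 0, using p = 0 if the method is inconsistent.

b = (1, 1/3, -5/9, 10/11)
c = (0, 6/5, -2, 1)
Ac = (0, 0, -3/5, -11/15)
Σ b_i: 1·1 + 1/3·1 + (-5/9)·1 + 10/11·1 = 167/99 ≠ 1 ⇒ order 0.

0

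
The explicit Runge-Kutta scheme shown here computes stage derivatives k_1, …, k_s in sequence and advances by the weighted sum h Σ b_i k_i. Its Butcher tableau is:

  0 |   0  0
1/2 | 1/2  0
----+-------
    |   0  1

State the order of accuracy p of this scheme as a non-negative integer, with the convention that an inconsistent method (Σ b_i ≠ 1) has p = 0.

b = (0, 1)
c = (0, 1/2)
Σ b_i: 1·1 = 1 ✓
b·c: 1·1/2 = 1/2 ✓; 2 stages ⇒ order 2.

2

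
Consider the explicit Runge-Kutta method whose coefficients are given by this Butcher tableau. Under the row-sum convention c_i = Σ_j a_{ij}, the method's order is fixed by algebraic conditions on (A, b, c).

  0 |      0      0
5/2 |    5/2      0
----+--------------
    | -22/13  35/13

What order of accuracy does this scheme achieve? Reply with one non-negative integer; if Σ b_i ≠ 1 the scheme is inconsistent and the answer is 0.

b = (-22/13, 35/13)
c = (0, 5/2)
Σ b_i: (-22/13)·1 + 35/13·1 = 1 ✓
b·c: 35/13·5/2 = 175/26 ≠ 1/2 ⇒ order 1.

1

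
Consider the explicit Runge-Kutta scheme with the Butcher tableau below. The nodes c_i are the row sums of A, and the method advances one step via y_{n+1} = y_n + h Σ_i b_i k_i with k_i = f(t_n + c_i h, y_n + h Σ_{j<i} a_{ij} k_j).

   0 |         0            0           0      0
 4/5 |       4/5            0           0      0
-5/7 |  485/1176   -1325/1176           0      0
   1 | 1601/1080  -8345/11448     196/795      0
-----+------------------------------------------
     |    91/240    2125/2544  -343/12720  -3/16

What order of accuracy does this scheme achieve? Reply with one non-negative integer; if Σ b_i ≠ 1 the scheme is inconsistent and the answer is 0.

4

b = (91/240, 2125/2544, -343/12720, -3/16)
c = (0, 4/5, -5/7, 1)
Ac = (0, 0, -265/294, -41/54)
Σ b_i: 91/240·1 + 2125/2544·1 + (-343/12720)·1 + (-3/16)·1 = 1 ✓
b·c: 2125/2544·4/5 + (-343/12720)·(-5/7) + (-3/16)·1 = 1/2 ✓
b·c²: 2125/2544·16/25 + (-343/12720)·25/49 + (-3/16)·1 = 1/3 ✓
b·Ac: (-343/12720)·(-265/294) + (-3/16)·(-41/54) = 1/6 ✓
b·c³: 2125/2544·64/125 + (-343/12720)·(-125/343) + (-3/16)·1 = 1/4 ✓
b·(c∘Ac): (-343/12720)·1325/2058 + (-3/16)·(-41/54) = 1/8 ✓
b·Ac²: (-343/12720)·(-106/147) + (-3/16)·(-46/135) = 1/12 ✓
b·A²c: (-3/16)·(-2/9) = 1/24 ✓; 4 stages ⇒ order 4.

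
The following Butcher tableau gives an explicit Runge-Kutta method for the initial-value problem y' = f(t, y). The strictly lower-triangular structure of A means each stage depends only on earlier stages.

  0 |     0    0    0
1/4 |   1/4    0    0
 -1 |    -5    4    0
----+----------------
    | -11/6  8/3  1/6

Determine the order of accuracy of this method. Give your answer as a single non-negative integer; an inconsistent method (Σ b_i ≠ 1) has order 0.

b = (-11/6, 8/3, 1/6)
c = (0, 1/4, -1)
Ac = (0, 0, 1)
Σ b_i: (-11/6)·1 + 8/3·1 + 1/6·1 = 1 ✓
b·c: 8/3·1/4 + 1/6·(-1) = 1/2 ✓
b·c²: 8/3·1/16 + 1/6·1 = 1/3 ✓
b·Ac: 1/6·1 = 1/6 ✓; 3 stages ⇒ order 3.

3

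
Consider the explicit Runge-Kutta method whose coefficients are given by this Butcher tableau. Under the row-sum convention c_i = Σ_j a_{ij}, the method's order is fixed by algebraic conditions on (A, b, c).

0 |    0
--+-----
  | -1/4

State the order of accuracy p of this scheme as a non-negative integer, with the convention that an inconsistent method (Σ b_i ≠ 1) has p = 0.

0

b = (-1/4)
c = (0)
Σ b_i: (-1/4)·1 = -1/4 ≠ 1 ⇒ order 0.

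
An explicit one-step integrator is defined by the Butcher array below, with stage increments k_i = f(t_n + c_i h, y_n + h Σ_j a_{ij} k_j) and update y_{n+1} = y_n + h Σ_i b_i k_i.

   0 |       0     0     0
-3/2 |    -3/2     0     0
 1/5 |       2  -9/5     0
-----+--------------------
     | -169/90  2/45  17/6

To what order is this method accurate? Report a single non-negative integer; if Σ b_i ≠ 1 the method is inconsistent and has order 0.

2

b = (-169/90, 2/45, 17/6)
c = (0, -3/2, 1/5)
Ac = (0, 0, 27/10)
Σ b_i: (-169/90)·1 + 2/45·1 + 17/6·1 = 1 ✓
b·c: 2/45·(-3/2) + 17/6·1/5 = 1/2 ✓
b·c²: 2/45·9/4 + 17/6·1/25 = 16/75 ≠ 1/3 ⇒ order 2.
b·Ac: 17/6·27/10 = 153/20 ≠ 1/6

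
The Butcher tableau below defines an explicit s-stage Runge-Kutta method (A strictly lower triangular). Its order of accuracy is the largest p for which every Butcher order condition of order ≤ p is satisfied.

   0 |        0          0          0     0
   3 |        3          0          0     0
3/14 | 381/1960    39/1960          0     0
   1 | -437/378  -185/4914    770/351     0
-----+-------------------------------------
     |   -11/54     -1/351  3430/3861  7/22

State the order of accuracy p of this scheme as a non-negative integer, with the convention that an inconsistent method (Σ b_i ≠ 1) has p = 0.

b = (-11/54, -1/351, 3430/3861, 7/22)
c = (0, 3, 3/14, 1)
Ac = (0, 0, 117/1960, 5/14)
Σ b_i: (-11/54)·1 + (-1/351)·1 + 3430/3861·1 + 7/22·1 = 1 ✓
b·c: (-1/351)·3 + 3430/3861·3/14 + 7/22·1 = 1/2 ✓
b·c²: (-1/351)·9 + 3430/3861·9/196 + 7/22·1 = 1/3 ✓
b·Ac: 3430/3861·117/1960 + 7/22·5/14 = 1/6 ✓
b·c³: (-1/351)·27 + 3430/3861·27/2744 + 7/22·1 = 1/4 ✓
b·(c∘Ac): 3430/3861·351/27440 + 7/22·5/14 = 1/8 ✓
b·Ac²: 3430/3861·351/1960 + 7/22·(-5/21) = 1/12 ✓
b·A²c: 7/22·11/84 = 1/24 ✓; 4 stages ⇒ order 4.

4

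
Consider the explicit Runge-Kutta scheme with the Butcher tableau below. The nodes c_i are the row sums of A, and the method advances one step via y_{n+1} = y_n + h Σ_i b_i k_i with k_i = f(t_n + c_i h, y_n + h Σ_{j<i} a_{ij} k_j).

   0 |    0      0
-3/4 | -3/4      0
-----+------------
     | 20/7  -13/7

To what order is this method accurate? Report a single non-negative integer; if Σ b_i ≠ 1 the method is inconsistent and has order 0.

b = (20/7, -13/7)
c = (0, -3/4)
Σ b_i: 20/7·1 + (-13/7)·1 = 1 ✓
b·c: (-13/7)·(-3/4) = 39/28 ≠ 1/2 ⇒ order 1.

1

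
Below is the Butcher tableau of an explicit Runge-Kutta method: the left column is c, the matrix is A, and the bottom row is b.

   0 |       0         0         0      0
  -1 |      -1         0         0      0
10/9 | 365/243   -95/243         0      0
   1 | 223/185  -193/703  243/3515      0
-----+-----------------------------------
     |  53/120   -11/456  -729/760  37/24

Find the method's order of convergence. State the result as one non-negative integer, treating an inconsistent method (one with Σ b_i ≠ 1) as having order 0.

b = (53/120, -11/456, -729/760, 37/24)
c = (0, -1, 10/9, 1)
Ac = (0, 0, 95/243, 13/37)
Σ b_i: 53/120·1 + (-11/456)·1 + (-729/760)·1 + 37/24·1 = 1 ✓
b·c: (-11/456)·(-1) + (-729/760)·10/9 + 37/24·1 = 1/2 ✓
b·c²: (-11/456)·1 + (-729/760)·100/81 + 37/24·1 = 1/3 ✓
b·Ac: (-729/760)·95/243 + 37/24·13/37 = 1/6 ✓
b·c³: (-11/456)·(-1) + (-729/760)·1000/729 + 37/24·1 = 1/4 ✓
b·(c∘Ac): (-729/760)·950/2187 + 37/24·13/37 = 1/8 ✓
b·Ac²: (-729/760)·(-95/243) + 37/24·(-7/37) = 1/12 ✓
b·A²c: 37/24·1/37 = 1/24 ✓; 4 stages ⇒ order 4.

4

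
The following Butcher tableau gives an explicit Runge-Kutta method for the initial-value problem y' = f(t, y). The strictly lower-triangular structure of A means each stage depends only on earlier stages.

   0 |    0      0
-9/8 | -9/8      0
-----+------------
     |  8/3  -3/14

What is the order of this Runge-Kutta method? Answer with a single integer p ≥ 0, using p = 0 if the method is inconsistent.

0

b = (8/3, -3/14)
c = (0, -9/8)
Σ b_i: 8/3·1 + (-3/14)·1 = 103/42 ≠ 1 ⇒ order 0.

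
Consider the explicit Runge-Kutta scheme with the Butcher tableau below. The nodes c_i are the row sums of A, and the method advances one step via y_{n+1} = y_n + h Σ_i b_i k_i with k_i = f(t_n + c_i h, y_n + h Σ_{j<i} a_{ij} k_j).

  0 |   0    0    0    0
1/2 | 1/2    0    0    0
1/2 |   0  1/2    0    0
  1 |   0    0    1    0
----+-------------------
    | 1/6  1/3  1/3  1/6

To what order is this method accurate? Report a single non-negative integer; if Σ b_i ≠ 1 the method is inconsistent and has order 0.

b = (1/6, 1/3, 1/3, 1/6)
c = (0, 1/2, 1/2, 1)
Ac = (0, 0, 1/4, 1/2)
Σ b_i: 1/6·1 + 1/3·1 + 1/3·1 + 1/6·1 = 1 ✓
b·c: 1/3·1/2 + 1/3·1/2 + 1/6·1 = 1/2 ✓
b·c²: 1/3·1/4 + 1/3·1/4 + 1/6·1 = 1/3 ✓
b·Ac: 1/3·1/4 + 1/6·1/2 = 1/6 ✓
b·c³: 1/3·1/8 + 1/3·1/8 + 1/6·1 = 1/4 ✓
b·(c∘Ac): 1/3·1/8 + 1/6·1/2 = 1/8 ✓
b·Ac²: 1/3·1/8 + 1/6·1/4 = 1/12 ✓
b·A²c: 1/6·1/4 = 1/24 ✓; 4 stages ⇒ order 4.

4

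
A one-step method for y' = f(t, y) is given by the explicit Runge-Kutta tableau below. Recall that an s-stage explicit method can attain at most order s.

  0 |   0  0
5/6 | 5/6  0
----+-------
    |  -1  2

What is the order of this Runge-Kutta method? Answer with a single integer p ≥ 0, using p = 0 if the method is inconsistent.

1

b = (-1, 2)
c = (0, 5/6)
Σ b_i: (-1)·1 + 2·1 = 1 ✓
b·c: 2·5/6 = 5/3 ≠ 1/2 ⇒ order 1.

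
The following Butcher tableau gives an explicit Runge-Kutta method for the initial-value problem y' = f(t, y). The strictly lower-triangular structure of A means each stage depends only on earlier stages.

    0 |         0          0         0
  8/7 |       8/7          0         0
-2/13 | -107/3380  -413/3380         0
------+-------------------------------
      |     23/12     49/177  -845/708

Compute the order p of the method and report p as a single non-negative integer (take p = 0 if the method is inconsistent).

3

b = (23/12, 49/177, -845/708)
c = (0, 8/7, -2/13)
Ac = (0, 0, -118/845)
Σ b_i: 23/12·1 + 49/177·1 + (-845/708)·1 = 1 ✓
b·c: 49/177·8/7 + (-845/708)·(-2/13) = 1/2 ✓
b·c²: 49/177·64/49 + (-845/708)·4/169 = 1/3 ✓
b·Ac: (-845/708)·(-118/845) = 1/6 ✓; 3 stages ⇒ order 3.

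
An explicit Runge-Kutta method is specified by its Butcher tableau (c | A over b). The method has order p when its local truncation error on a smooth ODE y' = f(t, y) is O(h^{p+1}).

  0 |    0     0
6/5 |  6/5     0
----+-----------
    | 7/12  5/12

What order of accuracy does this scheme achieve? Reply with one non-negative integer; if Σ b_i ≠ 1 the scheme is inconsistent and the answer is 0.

2

b = (7/12, 5/12)
c = (0, 6/5)
Σ b_i: 7/12·1 + 5/12·1 = 1 ✓
b·c: 5/12·6/5 = 1/2 ✓; 2 stages ⇒ order 2.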